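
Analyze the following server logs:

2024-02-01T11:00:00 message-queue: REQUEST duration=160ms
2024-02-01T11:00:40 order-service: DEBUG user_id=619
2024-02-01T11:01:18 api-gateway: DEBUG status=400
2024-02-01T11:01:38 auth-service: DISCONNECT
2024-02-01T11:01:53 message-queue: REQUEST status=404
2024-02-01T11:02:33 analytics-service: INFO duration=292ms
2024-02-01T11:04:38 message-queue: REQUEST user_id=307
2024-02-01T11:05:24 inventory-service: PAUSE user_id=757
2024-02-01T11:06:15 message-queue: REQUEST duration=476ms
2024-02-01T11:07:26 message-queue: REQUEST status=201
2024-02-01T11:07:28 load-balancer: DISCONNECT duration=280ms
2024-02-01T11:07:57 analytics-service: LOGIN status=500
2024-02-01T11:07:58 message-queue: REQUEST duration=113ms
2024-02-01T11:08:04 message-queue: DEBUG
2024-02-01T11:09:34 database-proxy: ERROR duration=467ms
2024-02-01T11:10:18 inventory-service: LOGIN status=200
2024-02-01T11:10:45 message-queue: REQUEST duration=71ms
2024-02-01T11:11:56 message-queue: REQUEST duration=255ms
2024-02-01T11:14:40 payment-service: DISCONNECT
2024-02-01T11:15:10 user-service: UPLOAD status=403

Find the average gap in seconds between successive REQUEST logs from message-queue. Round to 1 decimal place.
102.3

To calculate average interval:

1. Find all REQUEST events for message-queue in order
2. Calculate time gaps between consecutive events
3. Compute mean of gaps: 716 / 7 = 102.3 seconds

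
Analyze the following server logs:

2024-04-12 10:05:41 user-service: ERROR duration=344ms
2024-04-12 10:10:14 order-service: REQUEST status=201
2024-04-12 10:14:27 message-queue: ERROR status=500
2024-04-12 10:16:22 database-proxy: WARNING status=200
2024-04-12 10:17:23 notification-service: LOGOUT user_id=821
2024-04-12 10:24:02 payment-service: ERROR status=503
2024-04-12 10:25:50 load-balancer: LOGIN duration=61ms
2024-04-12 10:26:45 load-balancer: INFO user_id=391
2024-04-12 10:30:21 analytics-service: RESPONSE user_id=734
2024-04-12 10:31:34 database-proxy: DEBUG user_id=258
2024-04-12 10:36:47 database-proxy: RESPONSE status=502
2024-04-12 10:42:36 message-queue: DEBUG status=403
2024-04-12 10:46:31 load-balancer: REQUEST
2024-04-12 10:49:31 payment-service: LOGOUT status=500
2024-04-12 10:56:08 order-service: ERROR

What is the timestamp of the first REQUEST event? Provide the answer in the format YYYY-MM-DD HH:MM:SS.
2024-04-12 10:10:14

To find the first event:

1. Filter for all REQUEST events
2. Sort by timestamp
3. Select the first one
4. Timestamp: 2024-04-12 10:10:14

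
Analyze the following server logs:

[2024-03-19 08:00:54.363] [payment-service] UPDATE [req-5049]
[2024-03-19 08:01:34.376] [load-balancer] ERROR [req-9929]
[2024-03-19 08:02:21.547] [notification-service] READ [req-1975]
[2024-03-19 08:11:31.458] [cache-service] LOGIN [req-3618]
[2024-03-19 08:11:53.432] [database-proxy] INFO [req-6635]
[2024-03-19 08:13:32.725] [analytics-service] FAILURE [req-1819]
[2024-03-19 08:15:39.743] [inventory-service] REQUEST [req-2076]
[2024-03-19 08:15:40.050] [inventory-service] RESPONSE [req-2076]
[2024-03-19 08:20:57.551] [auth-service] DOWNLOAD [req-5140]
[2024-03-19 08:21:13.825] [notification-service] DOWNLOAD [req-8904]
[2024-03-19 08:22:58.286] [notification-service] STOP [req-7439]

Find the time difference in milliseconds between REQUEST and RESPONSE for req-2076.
307

To calculate latency:

1. Find REQUEST with id req-2076: 2024-03-19 08:15:39.743
2. Find RESPONSE with id req-2076: 2024-03-19 08:15:40.050
3. Latency: 2024-03-19 08:15:40.050 - 2024-03-19 08:15:39.743 = 307ms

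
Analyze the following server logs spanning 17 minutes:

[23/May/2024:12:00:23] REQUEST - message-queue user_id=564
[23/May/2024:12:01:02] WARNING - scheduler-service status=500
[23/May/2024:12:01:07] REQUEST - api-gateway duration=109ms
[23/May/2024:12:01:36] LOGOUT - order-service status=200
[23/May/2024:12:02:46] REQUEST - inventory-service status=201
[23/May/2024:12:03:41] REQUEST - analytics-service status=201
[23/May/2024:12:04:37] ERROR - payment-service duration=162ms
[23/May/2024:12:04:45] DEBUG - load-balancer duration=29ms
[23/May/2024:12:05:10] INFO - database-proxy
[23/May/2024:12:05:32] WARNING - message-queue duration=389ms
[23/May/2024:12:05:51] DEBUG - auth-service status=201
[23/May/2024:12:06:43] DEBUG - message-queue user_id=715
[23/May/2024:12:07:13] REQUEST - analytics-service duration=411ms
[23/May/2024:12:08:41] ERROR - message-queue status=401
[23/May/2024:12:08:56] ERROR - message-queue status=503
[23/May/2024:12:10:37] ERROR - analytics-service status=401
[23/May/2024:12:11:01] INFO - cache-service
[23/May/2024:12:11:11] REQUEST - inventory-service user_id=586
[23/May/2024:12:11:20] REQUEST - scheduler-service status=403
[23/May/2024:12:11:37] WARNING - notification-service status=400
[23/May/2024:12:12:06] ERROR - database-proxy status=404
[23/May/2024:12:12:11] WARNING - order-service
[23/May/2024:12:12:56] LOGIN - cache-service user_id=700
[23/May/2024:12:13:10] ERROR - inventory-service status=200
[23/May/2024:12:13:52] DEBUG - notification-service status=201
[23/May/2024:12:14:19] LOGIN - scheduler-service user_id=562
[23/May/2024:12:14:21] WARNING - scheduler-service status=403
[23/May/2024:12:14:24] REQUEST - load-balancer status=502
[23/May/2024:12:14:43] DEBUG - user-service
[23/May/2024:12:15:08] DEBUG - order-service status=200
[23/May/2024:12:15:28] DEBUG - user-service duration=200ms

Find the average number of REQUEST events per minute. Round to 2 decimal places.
0.47

To calculate the rate:

1. Count total REQUEST events: 8
2. Total time period: 17 minutes
3. Rate = 8 / 17 = 0.47 events per minute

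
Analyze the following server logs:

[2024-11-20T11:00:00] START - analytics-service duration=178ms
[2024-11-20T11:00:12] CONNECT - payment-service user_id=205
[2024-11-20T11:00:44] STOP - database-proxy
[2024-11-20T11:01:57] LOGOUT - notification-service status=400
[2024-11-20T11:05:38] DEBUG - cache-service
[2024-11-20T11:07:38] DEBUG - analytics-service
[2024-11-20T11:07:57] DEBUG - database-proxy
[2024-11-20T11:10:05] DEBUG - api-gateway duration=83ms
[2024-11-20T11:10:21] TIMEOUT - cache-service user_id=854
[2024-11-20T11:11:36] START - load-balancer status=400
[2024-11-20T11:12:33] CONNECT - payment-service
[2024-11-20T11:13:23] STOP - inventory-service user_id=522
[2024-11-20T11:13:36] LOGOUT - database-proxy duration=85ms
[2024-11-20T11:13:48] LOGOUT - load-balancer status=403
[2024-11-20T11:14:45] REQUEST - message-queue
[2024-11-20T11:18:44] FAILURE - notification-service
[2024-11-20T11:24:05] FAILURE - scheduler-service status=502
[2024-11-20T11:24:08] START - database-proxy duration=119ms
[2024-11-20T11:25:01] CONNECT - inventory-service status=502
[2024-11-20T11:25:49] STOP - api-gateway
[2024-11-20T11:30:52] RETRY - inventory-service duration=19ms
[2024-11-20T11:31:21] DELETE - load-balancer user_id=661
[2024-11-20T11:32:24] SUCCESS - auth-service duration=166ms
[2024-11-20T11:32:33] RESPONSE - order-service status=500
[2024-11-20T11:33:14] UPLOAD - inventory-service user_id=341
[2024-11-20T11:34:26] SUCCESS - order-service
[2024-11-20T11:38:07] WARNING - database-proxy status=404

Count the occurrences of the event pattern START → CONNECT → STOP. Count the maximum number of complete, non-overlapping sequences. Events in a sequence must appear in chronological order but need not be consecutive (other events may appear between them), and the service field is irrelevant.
3

To count sequences:

1. Look for pattern: START → CONNECT → STOP
2. Greedily scan the log in chronological order, matching each sequence element in turn (ignoring service)
3. Each time the full pattern completes, increment the count and restart matching from the next event
4. Complete non-overlapping sequences found: 3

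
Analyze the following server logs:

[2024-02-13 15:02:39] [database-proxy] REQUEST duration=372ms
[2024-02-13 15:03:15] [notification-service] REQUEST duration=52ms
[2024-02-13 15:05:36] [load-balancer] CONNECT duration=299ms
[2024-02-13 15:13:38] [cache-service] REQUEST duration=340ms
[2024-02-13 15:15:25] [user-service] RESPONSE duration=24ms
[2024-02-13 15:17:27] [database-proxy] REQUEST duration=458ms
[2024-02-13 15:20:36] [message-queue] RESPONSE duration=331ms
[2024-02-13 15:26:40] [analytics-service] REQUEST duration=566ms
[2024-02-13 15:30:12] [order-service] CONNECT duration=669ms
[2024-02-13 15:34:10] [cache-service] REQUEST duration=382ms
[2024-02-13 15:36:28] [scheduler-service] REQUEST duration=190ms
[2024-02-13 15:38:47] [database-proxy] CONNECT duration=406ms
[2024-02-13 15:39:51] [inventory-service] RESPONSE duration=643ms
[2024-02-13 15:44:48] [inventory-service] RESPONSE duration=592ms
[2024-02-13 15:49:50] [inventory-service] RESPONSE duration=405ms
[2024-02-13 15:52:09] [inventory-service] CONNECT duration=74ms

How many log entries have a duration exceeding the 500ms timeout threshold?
4

To count timeouts:

1. Threshold: 500ms
2. Extract duration from each log entry
3. Count entries where duration > 500
4. Timeout count: 4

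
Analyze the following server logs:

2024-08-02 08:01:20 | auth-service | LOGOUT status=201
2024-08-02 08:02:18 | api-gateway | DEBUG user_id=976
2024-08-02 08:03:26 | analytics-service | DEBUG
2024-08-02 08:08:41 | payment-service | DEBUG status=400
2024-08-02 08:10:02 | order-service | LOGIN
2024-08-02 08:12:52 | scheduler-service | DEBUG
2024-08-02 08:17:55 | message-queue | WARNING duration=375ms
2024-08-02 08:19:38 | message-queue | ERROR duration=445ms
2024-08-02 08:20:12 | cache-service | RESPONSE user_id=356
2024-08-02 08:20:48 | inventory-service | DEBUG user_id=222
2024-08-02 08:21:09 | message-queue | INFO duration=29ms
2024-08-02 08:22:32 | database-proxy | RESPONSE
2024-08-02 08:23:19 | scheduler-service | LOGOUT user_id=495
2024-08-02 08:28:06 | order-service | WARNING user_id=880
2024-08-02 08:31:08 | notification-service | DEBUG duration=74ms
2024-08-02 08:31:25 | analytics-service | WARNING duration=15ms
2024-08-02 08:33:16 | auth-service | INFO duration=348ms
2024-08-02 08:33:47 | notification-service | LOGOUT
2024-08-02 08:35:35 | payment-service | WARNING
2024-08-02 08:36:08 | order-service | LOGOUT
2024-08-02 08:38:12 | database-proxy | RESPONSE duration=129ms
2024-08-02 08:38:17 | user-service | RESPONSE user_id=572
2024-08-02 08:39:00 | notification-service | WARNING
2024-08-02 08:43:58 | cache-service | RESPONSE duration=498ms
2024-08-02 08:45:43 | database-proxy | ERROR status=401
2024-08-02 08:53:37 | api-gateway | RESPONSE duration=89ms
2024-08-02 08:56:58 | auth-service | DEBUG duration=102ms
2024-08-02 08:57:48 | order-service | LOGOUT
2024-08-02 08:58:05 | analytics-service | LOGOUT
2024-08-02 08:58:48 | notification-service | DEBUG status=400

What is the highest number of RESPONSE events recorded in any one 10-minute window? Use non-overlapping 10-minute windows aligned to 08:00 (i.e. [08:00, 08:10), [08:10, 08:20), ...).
2

To find the burst window:

1. Divide the log period into non-overlapping 10-minute windows starting at 08:00
2. Count RESPONSE events in each window
3. Find the window with maximum count
4. Maximum events in a window: 2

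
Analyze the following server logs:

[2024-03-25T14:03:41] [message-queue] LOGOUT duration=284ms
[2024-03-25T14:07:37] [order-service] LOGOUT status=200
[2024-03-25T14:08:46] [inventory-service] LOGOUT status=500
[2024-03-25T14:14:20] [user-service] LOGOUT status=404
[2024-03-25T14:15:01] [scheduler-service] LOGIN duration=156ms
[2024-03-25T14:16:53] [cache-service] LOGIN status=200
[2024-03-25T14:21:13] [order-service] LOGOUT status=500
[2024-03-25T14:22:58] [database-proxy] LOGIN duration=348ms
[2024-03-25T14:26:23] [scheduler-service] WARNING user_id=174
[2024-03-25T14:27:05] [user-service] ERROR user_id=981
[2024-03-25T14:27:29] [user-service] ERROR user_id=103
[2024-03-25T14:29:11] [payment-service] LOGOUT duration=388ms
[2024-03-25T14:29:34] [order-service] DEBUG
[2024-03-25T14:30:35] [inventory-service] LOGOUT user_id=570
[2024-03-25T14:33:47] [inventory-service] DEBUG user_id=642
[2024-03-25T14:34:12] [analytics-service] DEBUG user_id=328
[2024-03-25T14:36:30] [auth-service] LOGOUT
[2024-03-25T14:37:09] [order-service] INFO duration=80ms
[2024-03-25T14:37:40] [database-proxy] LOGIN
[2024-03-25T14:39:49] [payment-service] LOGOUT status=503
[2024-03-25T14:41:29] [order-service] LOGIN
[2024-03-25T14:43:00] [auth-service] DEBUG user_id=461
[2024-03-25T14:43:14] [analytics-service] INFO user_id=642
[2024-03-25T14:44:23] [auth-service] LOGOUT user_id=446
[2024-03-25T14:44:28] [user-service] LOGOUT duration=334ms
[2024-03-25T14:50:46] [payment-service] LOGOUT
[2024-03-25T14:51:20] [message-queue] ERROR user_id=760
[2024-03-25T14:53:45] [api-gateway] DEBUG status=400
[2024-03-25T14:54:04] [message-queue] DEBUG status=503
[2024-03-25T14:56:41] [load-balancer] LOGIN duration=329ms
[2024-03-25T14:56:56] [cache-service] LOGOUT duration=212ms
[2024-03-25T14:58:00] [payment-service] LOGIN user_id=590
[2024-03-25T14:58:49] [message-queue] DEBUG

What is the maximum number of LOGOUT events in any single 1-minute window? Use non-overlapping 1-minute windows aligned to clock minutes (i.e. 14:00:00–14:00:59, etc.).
2

To find the burst window:

1. Divide the log period into non-overlapping 1-minute windows starting at 14:00
2. Count LOGOUT events in each window
3. Find the window with maximum count
4. Maximum events in a window: 2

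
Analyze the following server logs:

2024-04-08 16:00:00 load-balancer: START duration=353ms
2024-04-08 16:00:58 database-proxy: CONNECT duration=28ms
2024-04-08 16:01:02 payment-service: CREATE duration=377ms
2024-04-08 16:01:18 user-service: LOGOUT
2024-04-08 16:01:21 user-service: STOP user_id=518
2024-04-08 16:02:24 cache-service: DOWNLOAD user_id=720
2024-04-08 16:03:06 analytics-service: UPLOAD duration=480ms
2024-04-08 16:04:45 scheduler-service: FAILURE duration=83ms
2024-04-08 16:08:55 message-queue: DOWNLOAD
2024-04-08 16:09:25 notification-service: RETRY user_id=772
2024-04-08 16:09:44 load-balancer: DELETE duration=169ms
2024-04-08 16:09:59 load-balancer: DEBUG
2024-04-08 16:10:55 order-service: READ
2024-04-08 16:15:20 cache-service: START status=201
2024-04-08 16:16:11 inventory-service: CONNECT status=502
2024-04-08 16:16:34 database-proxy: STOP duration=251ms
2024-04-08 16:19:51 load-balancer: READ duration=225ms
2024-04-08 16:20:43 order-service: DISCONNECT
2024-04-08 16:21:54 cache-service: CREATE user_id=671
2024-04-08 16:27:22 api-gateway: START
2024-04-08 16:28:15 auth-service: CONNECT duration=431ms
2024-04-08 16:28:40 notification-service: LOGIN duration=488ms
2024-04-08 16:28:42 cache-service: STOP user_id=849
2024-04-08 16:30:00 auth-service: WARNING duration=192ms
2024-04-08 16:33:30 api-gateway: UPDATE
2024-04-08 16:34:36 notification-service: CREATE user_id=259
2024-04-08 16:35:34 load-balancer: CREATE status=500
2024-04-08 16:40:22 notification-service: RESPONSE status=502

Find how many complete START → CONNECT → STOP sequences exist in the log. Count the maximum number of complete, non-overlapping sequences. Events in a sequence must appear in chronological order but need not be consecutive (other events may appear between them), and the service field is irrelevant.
3

To count sequences:

1. Look for pattern: START → CONNECT → STOP
2. Greedily scan the log in chronological order, matching each sequence element in turn (ignoring service)
3. Each time the full pattern completes, increment the count and restart matching from the next event
4. Complete non-overlapping sequences found: 3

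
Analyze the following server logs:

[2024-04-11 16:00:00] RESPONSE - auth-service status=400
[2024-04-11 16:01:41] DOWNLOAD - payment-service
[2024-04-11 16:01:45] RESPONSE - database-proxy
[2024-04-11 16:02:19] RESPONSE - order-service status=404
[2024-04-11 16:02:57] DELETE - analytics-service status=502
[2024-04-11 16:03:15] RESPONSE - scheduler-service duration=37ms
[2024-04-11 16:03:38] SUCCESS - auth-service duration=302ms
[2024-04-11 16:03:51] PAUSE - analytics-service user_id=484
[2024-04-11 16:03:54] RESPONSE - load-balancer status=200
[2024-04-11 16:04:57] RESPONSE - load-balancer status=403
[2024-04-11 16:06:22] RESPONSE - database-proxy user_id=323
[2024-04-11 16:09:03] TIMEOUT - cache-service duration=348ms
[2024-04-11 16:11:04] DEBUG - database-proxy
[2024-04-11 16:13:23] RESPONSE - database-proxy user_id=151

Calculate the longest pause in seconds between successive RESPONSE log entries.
421

To find the longest gap:

1. Extract all RESPONSE events in chronological order
2. Calculate time differences between consecutive events
3. Find the maximum difference
4. Longest gap: 421 seconds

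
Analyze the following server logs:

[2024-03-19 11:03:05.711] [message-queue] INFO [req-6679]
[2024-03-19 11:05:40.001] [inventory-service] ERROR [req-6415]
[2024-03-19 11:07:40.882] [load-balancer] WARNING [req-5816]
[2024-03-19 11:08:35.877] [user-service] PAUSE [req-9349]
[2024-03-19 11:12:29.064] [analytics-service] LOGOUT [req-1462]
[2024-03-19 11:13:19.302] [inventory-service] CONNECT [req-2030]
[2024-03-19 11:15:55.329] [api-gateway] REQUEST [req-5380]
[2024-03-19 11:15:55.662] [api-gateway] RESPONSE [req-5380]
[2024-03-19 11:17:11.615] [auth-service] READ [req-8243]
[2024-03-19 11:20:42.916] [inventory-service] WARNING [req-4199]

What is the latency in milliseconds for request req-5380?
333

To calculate latency:

1. Find REQUEST with id req-5380: 2024-03-19 11:15:55.329
2. Find RESPONSE with id req-5380: 2024-03-19 11:15:55.662
3. Latency: 2024-03-19 11:15:55.662 - 2024-03-19 11:15:55.329 = 333ms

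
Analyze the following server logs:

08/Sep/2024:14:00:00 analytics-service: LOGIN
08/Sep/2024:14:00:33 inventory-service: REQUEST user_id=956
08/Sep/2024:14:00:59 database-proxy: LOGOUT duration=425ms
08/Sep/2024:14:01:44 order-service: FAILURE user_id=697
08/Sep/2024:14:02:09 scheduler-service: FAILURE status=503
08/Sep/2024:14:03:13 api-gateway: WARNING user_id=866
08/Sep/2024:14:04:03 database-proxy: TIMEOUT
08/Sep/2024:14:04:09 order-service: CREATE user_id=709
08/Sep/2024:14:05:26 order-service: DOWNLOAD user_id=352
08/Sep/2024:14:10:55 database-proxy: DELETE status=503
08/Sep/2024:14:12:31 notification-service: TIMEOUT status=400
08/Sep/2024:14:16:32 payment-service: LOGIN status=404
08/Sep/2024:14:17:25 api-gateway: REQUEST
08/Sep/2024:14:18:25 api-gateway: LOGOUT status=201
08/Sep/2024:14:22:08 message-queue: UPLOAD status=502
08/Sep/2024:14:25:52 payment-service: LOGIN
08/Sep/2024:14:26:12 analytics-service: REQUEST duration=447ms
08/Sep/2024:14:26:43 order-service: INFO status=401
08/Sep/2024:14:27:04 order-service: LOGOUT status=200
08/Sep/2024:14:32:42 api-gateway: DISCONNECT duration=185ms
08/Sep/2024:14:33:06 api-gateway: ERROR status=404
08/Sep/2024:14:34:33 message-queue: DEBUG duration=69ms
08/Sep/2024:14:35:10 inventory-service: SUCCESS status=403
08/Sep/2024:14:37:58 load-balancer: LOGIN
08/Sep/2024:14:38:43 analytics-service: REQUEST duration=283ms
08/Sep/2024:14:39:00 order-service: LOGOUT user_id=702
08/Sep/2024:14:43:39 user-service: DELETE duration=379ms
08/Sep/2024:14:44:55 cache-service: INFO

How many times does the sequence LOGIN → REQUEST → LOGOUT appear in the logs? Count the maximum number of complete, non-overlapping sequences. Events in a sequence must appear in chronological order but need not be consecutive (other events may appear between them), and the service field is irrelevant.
4

To count sequences:

1. Look for pattern: LOGIN → REQUEST → LOGOUT
2. Greedily scan the log in chronological order, matching each sequence element in turn (ignoring service)
3. Each time the full pattern completes, increment the count and restart matching from the next event
4. Complete non-overlapping sequences found: 4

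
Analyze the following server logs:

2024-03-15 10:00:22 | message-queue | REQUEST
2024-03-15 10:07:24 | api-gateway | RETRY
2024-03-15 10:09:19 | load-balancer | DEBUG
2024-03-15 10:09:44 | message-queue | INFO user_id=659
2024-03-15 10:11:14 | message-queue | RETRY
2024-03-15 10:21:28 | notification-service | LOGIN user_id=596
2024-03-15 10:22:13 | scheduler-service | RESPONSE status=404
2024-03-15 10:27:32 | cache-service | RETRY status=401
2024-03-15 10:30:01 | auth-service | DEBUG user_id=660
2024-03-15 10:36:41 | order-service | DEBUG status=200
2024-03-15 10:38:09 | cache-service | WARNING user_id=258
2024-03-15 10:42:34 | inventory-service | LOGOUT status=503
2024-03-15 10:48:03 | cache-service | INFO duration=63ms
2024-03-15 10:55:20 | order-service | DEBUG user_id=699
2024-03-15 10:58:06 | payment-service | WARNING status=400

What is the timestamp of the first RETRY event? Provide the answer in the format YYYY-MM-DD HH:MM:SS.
2024-03-15 10:07:24

To find the first event:

1. Filter for all RETRY events
2. Sort by timestamp
3. Select the first one
4. Timestamp: 2024-03-15 10:07:24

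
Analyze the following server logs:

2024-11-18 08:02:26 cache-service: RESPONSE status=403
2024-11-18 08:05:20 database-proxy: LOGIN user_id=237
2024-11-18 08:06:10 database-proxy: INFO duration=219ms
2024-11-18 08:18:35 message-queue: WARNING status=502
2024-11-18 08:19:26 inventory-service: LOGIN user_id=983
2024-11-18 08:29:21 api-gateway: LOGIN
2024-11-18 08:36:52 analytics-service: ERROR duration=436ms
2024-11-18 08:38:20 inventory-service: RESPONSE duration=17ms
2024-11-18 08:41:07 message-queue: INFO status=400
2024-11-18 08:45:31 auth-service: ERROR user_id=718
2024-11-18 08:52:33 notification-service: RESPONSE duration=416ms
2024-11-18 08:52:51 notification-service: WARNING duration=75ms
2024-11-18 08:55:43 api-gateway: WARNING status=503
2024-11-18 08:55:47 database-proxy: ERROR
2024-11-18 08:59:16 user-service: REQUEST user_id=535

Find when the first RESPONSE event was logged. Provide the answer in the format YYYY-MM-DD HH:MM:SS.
2024-11-18 08:02:26

To find the first event:

1. Filter for all RESPONSE events
2. Sort by timestamp
3. Select the first one
4. Timestamp: 2024-11-18 08:02:26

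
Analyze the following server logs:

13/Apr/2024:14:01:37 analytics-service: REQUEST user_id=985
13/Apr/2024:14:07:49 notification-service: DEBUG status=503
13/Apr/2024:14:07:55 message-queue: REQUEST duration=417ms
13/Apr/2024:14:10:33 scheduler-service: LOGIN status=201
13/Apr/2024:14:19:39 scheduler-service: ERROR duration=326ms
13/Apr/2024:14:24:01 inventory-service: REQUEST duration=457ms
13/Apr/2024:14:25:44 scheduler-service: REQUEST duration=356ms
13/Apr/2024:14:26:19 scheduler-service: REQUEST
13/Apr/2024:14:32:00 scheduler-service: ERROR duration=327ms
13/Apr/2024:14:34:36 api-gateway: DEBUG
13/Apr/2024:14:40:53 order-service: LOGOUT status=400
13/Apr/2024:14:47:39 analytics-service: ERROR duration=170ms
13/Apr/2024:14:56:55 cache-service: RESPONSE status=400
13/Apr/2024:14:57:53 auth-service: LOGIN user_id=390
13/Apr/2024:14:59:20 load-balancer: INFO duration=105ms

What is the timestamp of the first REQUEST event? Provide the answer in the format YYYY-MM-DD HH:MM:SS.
2024-04-13 14:01:37

To find the first event:

1. Filter for all REQUEST events
2. Sort by timestamp
3. Select the first one
4. Timestamp: 2024-04-13 14:01:37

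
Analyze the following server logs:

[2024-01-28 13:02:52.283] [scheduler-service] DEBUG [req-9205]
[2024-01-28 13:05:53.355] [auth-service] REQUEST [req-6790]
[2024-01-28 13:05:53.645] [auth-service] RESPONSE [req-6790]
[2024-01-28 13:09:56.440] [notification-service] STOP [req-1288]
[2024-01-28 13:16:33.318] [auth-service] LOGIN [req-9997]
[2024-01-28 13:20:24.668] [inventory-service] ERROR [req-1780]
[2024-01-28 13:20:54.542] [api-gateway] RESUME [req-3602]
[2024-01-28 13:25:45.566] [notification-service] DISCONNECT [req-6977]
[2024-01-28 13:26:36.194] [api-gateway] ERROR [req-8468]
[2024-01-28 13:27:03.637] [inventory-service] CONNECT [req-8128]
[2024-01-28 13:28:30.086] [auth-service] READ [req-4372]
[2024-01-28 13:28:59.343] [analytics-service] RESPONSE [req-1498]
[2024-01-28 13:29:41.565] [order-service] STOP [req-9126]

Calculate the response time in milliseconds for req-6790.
290

To calculate latency:

1. Find REQUEST with id req-6790: 2024-01-28 13:05:53.355
2. Find RESPONSE with id req-6790: 2024-01-28 13:05:53.645
3. Latency: 2024-01-28 13:05:53.645 - 2024-01-28 13:05:53.355 = 290ms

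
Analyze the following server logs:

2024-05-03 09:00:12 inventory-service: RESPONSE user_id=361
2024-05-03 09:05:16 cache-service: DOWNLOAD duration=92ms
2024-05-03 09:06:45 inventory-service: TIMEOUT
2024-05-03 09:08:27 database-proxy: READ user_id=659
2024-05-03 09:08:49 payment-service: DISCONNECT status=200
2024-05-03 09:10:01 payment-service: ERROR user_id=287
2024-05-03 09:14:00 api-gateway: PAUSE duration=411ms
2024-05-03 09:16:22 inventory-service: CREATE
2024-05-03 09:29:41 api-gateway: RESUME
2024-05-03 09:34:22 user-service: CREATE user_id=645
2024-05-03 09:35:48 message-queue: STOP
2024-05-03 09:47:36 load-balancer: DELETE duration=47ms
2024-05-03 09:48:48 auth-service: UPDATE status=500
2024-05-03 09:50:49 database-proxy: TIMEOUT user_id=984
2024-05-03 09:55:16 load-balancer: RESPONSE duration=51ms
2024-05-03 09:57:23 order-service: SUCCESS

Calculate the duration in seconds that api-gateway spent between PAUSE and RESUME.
941

To calculate state duration:

1. Find PAUSE event for api-gateway: 2024-05-03 09:14:00
2. Find RESUME event for api-gateway: 2024-05-03 09:29:41
3. Calculate duration: 2024-05-03 09:29:41 - 2024-05-03 09:14:00 = 941 seconds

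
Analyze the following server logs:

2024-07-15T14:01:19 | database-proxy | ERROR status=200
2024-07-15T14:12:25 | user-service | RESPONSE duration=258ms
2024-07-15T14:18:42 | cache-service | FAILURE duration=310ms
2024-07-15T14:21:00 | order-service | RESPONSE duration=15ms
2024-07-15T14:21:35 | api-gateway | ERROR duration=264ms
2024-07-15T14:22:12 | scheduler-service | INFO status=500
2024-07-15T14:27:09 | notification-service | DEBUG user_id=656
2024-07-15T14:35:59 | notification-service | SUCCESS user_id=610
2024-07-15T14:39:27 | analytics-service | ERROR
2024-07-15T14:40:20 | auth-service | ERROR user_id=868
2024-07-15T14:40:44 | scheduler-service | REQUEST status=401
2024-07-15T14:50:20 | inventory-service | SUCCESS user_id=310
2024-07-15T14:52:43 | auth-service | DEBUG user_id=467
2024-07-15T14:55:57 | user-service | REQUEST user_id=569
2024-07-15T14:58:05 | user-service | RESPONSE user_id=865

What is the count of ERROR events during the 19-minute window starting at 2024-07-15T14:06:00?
1

To count events in the time window:

1. Window boundaries: 2024-07-15T14:06:00 to 2024-07-15T14:25:00
2. Filter for ERROR events within this window
3. Count matching events: 1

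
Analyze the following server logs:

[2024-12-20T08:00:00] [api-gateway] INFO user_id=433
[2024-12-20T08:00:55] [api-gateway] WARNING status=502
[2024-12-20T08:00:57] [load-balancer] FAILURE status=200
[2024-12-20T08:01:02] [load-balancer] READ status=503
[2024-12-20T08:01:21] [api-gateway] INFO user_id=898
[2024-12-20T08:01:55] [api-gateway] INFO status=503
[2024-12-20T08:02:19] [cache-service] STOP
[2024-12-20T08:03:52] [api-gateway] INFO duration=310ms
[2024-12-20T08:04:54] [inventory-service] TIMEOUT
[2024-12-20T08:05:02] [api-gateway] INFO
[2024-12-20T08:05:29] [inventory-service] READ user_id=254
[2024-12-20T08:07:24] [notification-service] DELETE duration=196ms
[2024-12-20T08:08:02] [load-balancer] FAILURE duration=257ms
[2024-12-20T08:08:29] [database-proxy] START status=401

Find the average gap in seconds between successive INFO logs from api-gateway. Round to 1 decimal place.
75.5

To calculate average interval:

1. Find all INFO events for api-gateway in order
2. Calculate time gaps between consecutive events
3. Compute mean of gaps: 302 / 4 = 75.5 seconds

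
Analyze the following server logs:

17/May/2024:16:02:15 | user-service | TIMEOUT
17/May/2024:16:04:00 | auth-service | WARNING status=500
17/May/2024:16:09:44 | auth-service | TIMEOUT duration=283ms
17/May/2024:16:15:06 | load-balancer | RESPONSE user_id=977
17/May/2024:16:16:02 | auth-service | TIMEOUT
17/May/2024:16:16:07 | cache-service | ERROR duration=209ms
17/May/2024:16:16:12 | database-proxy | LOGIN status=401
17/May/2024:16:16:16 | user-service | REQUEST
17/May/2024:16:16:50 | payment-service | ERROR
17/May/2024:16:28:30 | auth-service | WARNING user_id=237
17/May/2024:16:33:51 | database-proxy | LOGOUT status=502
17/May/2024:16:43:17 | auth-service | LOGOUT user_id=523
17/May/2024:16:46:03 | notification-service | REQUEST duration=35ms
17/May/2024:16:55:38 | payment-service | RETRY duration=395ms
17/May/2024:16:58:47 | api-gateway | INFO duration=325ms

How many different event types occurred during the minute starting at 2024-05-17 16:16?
4

To count unique event types:

1. Filter events in the minute starting at 2024-05-17 16:16
2. Extract event types from matching entries
3. Count unique types: 4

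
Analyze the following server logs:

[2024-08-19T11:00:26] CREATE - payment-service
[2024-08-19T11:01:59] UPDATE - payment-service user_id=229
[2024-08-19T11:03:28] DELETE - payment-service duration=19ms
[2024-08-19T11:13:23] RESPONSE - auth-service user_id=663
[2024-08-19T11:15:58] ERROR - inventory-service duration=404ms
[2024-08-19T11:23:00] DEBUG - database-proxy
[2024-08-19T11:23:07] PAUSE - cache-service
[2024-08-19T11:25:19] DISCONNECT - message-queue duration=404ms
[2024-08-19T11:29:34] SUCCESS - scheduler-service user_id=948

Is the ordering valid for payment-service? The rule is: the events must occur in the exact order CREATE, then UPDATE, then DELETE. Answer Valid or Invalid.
Valid

To validate ordering:

1. Required order: CREATE → UPDATE → DELETE
2. Rule: the events must occur in the exact order CREATE, then UPDATE, then DELETE
3. Check actual order of events for payment-service
4. Result: Valid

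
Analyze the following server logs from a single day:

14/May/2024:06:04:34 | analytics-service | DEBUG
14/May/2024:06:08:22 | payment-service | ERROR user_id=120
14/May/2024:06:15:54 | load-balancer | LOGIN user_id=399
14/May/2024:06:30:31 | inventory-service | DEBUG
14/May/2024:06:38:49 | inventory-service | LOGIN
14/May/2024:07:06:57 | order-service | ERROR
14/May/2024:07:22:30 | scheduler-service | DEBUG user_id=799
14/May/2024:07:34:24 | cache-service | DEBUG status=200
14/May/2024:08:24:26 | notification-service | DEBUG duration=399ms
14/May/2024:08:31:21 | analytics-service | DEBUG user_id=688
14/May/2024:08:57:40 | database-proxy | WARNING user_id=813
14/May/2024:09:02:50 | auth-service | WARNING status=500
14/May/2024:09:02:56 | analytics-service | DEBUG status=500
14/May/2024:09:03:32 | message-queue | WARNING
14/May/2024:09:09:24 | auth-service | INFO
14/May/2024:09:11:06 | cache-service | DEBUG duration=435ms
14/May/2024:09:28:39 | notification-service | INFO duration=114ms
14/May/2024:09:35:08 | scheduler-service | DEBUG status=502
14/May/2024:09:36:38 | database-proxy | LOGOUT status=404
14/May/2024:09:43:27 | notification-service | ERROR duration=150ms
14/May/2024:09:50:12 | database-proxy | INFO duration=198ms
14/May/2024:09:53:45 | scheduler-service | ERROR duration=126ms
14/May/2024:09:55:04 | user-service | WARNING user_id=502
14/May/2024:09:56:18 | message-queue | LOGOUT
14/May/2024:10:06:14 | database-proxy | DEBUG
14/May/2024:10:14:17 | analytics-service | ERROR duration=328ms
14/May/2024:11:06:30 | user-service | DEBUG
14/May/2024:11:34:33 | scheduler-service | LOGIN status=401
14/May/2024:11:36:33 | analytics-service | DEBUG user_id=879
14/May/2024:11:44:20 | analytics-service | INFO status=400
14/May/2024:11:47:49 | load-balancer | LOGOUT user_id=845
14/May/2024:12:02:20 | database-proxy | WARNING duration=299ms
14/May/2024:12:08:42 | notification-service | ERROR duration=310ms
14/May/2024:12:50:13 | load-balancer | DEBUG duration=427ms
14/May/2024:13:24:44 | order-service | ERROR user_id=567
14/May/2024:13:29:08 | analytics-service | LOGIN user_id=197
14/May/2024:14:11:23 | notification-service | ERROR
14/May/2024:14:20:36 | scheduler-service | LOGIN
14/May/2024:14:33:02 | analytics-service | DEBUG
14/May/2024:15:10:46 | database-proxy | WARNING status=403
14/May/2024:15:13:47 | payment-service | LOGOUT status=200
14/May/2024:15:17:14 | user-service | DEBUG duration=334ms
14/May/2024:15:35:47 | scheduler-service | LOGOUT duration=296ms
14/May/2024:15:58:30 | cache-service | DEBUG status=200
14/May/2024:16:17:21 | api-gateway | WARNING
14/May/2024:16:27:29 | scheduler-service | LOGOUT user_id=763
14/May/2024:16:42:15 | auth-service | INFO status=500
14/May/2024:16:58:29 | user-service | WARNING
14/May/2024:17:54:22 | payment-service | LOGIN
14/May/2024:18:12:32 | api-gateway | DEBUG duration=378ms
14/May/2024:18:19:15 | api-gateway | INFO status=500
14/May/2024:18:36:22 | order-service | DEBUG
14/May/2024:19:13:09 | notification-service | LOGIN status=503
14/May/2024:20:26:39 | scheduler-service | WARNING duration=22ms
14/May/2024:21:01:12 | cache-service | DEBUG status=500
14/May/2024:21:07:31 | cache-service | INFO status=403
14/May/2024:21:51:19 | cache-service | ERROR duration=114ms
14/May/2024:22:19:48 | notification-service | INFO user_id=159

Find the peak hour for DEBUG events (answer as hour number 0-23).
9

To find the peak hour:

1. Group all DEBUG events by hour
2. Count events in each hour
3. Find hour with maximum count
4. Peak hour: 9 (with 3 events)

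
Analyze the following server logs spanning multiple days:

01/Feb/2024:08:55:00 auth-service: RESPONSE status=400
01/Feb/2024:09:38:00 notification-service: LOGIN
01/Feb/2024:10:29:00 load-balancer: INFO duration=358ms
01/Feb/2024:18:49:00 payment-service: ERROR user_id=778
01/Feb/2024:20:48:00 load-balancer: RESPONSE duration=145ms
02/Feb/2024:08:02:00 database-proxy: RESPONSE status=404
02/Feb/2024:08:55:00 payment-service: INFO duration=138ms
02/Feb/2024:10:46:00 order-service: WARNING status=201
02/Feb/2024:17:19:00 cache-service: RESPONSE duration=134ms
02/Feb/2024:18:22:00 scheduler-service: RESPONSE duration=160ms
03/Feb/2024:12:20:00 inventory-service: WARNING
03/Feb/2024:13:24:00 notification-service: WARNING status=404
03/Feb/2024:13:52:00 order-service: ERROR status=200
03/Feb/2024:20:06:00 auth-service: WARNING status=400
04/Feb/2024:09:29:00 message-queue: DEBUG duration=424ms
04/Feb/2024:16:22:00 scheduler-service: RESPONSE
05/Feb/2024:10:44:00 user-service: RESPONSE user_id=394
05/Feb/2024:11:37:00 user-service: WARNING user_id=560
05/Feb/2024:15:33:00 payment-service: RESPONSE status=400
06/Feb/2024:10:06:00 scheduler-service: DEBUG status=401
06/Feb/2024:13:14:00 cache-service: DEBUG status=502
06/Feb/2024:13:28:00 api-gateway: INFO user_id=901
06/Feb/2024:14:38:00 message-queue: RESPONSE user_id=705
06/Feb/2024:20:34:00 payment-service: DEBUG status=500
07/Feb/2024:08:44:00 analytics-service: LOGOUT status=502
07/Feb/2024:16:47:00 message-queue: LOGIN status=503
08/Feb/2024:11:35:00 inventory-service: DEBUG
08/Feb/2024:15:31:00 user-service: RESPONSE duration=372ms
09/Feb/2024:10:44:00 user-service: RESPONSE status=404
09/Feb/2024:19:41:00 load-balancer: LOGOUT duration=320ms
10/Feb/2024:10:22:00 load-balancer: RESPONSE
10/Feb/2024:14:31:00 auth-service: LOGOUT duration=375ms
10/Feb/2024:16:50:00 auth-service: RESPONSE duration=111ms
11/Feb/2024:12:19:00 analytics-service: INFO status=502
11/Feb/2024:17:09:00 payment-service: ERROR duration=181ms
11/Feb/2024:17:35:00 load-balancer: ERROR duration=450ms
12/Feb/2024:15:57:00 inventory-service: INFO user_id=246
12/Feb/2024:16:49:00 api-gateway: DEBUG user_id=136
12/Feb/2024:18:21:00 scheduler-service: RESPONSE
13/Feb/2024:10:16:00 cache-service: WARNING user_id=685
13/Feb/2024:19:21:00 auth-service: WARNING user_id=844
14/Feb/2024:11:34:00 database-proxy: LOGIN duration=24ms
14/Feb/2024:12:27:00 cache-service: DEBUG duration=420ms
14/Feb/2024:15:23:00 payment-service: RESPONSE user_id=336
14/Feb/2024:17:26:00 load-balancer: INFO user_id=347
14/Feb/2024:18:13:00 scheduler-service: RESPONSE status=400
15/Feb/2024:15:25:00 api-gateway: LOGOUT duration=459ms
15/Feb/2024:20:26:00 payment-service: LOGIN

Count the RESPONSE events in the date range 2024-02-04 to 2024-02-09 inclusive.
6

To filter by date range:

1. Date range: 2024-02-04 through 2024-02-09, both dates inclusive
2. Filter for RESPONSE events whose date falls in this range
3. Count matching events: 6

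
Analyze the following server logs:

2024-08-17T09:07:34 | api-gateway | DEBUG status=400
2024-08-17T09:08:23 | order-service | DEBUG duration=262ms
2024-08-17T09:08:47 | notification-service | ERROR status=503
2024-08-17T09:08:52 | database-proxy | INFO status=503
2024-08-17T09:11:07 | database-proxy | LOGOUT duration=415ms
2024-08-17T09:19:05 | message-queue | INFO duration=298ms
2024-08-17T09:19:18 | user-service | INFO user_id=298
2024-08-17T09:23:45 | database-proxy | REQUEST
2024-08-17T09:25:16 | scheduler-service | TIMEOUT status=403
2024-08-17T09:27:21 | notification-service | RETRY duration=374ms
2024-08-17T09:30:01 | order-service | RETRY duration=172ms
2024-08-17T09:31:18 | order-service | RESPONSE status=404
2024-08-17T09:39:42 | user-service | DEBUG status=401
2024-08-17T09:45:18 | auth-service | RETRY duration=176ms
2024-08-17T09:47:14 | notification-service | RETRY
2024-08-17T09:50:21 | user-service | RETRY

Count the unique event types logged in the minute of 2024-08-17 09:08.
3

To count unique event types:

1. Filter events in the minute starting at 2024-08-17 09:08
2. Extract event types from matching entries
3. Count unique types: 3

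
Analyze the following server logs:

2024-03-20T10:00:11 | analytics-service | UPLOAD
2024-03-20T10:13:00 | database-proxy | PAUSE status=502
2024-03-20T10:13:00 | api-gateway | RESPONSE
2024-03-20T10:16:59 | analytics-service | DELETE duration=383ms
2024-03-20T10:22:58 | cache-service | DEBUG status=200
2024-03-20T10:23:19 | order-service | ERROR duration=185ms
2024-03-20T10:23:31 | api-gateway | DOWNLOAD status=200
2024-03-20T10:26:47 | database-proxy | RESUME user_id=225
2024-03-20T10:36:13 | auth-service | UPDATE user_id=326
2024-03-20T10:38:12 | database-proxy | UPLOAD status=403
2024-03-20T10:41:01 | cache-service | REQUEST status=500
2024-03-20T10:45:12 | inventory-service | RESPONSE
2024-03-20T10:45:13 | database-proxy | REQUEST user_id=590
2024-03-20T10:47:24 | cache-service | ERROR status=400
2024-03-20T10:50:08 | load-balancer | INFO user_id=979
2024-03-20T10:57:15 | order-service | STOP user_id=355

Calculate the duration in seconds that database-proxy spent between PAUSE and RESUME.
827

To calculate state duration:

1. Find PAUSE event for database-proxy: 2024-03-20T10:13:00
2. Find RESUME event for database-proxy: 2024-03-20T10:26:47
3. Calculate duration: 2024-03-20T10:26:47 - 2024-03-20T10:13:00 = 827 seconds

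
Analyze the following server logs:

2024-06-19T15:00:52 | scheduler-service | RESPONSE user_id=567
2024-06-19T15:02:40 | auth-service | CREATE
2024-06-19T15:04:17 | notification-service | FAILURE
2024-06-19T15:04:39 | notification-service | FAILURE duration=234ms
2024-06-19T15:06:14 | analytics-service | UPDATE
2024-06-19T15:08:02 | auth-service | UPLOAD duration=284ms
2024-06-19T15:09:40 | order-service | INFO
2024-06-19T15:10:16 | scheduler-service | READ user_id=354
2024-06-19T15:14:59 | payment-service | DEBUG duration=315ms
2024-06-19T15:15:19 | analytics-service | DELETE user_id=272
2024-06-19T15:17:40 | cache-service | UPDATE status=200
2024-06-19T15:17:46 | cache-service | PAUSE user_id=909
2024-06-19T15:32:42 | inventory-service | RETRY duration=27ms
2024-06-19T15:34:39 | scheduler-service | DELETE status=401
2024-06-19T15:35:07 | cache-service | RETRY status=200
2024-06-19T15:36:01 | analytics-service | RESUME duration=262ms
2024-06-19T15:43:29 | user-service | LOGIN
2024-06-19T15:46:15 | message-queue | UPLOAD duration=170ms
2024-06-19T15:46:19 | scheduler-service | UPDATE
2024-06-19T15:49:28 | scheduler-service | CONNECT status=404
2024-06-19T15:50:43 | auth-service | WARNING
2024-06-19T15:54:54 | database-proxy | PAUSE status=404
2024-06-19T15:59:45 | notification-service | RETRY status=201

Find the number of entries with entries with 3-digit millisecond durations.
5

To find matching entries:

1. Pattern to match: entries with 3-digit millisecond durations
2. Scan each log entry for the pattern
3. Count matches: 5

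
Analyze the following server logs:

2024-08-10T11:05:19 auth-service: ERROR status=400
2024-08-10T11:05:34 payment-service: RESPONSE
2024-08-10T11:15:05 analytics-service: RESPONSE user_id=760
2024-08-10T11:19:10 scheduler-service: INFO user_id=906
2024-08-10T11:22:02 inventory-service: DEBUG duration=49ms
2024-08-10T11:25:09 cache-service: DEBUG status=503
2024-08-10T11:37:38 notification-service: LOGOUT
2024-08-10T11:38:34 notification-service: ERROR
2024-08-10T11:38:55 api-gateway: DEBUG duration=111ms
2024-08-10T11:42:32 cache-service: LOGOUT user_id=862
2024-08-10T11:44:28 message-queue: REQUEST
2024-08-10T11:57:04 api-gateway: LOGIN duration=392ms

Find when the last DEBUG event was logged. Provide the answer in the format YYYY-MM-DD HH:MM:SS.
2024-08-10 11:38:55

To find the last event:

1. Filter for all DEBUG events
2. Sort by timestamp
3. Select the last one
4. Timestamp: 2024-08-10 11:38:55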